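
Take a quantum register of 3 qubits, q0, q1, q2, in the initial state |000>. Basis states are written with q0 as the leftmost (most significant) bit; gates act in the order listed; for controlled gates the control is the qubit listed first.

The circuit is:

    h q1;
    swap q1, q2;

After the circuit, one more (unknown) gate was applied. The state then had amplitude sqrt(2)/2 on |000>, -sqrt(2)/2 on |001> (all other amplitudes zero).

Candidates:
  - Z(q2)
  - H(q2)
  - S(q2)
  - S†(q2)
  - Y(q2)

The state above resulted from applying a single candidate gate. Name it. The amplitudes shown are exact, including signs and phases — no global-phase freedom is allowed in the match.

The unique candidate consistent with the amplitudes is Z(q2).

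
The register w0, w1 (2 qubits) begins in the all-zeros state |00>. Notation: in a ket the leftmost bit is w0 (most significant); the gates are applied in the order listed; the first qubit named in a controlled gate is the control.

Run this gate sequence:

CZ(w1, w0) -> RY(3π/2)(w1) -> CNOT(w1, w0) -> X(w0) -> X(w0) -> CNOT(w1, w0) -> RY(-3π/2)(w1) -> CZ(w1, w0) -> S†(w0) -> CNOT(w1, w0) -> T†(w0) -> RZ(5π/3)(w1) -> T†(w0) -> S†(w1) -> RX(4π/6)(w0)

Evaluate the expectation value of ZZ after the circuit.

The observable ZZ averages to -1/2. Key observation: the block from step 1 through step 8 cancels to the identity and can be dropped.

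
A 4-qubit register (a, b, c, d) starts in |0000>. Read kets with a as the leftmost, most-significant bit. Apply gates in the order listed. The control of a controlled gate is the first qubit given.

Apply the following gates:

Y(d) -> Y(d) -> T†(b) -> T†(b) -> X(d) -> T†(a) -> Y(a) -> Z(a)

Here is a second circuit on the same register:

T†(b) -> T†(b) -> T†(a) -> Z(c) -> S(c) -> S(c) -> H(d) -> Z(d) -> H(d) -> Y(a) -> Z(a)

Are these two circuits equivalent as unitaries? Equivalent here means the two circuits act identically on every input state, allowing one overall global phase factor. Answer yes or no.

Yes — the two circuits implement the same unitary up to a global phase.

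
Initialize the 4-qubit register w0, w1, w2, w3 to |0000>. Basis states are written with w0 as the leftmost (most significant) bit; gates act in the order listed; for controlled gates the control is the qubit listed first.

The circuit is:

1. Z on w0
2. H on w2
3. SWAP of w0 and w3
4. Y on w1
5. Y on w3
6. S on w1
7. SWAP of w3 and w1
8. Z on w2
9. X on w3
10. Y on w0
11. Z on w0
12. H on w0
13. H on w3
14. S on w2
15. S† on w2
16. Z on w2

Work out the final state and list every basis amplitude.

The resulting statevector has amplitude 0 on |0000>, 0 on |0001>, 0 on |0010>, 0 on |0011>, -sqrt(2)/4 on |0100>, -sqrt(2)/4 on |0101>, -sqrt(2)/4 on |0110>, -sqrt(2)/4 on |0111>, 0 on |1000>, 0 on |1001>, 0 on |1010>, 0 on |1011>, sqrt(2)/4 on |1100>, sqrt(2)/4 on |1101>, sqrt(2)/4 on |1110>, sqrt(2)/4 on |1111>. Key observation: gates 14-15 undo each other exactly, leaving only the rest of the circuit to track.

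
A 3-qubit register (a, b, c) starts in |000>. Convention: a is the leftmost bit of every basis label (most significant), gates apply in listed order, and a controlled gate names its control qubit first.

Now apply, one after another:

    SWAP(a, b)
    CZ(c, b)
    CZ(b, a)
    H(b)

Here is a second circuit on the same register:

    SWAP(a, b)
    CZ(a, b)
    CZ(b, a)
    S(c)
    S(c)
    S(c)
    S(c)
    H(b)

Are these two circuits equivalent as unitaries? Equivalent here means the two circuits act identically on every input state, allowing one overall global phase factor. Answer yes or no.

No — the two circuits implement different unitaries, even allowing a global phase.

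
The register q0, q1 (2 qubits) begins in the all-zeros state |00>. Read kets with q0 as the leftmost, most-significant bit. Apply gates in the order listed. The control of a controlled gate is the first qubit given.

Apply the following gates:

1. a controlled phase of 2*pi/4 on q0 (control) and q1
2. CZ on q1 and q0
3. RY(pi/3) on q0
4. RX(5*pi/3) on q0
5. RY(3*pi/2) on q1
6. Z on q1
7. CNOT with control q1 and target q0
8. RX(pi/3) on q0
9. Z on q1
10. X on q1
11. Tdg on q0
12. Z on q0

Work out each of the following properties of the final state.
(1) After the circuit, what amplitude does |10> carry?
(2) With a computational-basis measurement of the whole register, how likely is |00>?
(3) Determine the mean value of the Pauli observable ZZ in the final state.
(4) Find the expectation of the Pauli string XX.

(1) The amplitude on |10> is -sqrt(6)*exp(3*I*pi/4)/4.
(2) The probability of measuring |00> is 1/8.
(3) In the final state, ZZ has expectation -1/2.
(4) In the final state, XX has expectation sqrt(2)/2.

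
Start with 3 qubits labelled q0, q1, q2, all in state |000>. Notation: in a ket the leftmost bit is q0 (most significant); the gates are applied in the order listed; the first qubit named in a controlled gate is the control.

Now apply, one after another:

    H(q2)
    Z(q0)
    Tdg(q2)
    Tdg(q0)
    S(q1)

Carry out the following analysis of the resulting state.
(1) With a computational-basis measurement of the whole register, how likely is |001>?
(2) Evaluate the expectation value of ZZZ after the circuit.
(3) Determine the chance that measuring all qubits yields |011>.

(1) Outcome |001> occurs with probability 1/2.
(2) The expectation value of ZZZ is 0.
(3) The probability of measuring |011> is 0.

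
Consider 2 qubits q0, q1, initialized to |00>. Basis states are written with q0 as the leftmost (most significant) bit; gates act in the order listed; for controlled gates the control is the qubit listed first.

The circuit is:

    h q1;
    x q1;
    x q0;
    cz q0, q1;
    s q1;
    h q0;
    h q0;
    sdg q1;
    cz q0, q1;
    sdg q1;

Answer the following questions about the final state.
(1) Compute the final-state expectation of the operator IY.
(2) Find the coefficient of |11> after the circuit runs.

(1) The observable IY averages to -1. Key observation: the block from step 4 through step 9 cancels to the identity and can be dropped.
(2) The final state's coefficient on |11> equals -sqrt(2)*I/2.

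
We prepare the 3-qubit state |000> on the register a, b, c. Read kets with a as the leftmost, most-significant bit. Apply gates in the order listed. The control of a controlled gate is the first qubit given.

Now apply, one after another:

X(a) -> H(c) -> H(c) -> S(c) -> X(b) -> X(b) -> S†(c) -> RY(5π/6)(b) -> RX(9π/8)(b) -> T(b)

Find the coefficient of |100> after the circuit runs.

The amplitude on |100> is -sqrt(6)*sin(pi/16)/4 + sqrt(2)*sin(pi/16)/4 - sqrt(6)*I*cos(pi/16)/4 - sqrt(2)*I*cos(pi/16)/4. Key observation: the block from step 4 through step 7 cancels to the identity and can be dropped.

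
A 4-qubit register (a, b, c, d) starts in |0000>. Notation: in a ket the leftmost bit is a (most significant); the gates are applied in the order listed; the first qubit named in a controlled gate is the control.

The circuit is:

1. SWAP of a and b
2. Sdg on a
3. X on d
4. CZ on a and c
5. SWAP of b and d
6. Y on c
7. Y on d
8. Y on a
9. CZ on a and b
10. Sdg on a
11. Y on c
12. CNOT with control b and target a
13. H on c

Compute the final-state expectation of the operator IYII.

The expectation value of IYII is 0.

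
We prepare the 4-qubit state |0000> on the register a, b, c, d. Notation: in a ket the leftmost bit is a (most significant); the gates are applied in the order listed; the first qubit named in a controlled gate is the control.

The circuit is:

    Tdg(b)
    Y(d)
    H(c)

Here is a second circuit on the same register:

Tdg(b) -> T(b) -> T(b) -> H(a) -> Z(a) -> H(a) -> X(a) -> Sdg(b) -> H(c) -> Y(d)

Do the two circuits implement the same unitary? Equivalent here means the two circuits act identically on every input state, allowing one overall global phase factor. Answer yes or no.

Yes: on every input state the two circuits agree up to one overall phase factor.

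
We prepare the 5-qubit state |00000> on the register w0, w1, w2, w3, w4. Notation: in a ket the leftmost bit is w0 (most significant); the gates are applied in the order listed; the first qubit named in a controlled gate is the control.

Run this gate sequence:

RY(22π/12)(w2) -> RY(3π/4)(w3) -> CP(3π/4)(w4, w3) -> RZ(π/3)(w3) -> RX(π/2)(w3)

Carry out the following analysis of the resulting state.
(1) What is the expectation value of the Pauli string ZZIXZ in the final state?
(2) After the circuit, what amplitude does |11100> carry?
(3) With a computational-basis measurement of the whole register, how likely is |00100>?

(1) The expectation value of ZZIXZ is sqrt(2)/4.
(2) |11100> carries amplitude 0 in the final state.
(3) Outcome |00100> occurs with probability -sqrt(3)/8 - 3*sqrt(2)/32 + sqrt(6)/16 + 1/4.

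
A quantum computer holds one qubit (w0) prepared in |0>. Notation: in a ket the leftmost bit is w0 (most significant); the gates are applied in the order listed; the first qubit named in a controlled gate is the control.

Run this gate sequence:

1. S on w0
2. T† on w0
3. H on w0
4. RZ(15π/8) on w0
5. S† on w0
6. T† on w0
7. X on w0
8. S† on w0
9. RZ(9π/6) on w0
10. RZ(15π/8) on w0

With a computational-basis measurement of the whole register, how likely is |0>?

Outcome |0> occurs with probability 1/2.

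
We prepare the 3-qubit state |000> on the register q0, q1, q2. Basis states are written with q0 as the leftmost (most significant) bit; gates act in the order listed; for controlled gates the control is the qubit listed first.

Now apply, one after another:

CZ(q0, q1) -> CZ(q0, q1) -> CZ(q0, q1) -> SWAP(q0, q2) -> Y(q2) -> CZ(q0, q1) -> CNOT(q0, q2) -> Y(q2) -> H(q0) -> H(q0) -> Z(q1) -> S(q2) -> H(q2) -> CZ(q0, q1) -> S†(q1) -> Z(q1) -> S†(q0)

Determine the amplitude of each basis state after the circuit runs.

The final amplitudes are sqrt(2)/2 on |000>, sqrt(2)/2 on |001>, and 0 on every other basis state. Key observation: steps 2-3 multiply out to the identity, so the circuit reduces to the remaining gates.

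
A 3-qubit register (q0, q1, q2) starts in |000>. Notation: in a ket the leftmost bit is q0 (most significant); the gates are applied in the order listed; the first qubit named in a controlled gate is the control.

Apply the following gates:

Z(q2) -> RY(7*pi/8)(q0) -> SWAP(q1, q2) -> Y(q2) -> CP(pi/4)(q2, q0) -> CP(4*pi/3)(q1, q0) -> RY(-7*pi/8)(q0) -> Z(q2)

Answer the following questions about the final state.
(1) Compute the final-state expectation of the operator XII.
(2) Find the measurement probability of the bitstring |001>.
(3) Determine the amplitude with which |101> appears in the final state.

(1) The observable XII averages to -1/4 + sqrt(2)/4.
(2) Outcome |001> occurs with probability sqrt(2)/4 + 5/8.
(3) |101> carries amplitude sqrt(2 - sqrt(2))*(-exp(3*I*pi/4) + I)/4 in the final state.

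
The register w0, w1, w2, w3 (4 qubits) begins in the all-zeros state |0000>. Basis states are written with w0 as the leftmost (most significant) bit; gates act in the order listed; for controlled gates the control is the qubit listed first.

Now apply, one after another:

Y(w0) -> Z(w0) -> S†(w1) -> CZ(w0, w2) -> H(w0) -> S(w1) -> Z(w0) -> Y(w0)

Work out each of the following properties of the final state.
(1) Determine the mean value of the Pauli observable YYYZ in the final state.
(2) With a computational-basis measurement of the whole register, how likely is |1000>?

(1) The expectation value of YYYZ is 0.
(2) Outcome |1000> occurs with probability 1/2.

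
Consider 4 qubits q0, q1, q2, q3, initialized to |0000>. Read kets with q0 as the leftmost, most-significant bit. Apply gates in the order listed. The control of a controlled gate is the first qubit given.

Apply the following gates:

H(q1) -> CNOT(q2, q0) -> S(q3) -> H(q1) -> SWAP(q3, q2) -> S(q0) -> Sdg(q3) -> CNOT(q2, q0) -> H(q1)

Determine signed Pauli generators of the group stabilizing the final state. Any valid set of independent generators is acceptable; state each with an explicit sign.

The final state is stabilized by the group generated by +IXII, +ZIII, +IIZI, +IIIZ; other independent generating sets are equally valid.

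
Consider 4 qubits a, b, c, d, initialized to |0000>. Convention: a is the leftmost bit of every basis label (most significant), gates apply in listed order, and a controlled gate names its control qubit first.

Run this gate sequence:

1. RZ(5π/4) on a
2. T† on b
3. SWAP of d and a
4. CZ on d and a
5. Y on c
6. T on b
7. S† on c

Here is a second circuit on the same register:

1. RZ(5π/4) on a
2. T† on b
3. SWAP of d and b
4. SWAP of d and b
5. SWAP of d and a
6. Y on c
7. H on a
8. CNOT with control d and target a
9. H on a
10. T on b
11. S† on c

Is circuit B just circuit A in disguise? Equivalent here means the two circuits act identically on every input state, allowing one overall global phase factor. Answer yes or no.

Yes — the two circuits implement the same unitary up to a global phase.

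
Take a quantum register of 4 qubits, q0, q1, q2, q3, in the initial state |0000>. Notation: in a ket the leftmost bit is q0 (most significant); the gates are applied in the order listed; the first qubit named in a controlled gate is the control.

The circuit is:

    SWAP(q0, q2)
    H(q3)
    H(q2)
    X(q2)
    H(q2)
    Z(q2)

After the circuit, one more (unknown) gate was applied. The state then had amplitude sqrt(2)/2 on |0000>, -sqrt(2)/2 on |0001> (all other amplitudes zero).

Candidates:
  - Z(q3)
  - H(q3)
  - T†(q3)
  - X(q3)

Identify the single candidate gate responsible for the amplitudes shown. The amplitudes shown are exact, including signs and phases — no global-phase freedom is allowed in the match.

The applied gate was Z(q3). Key observation: the block from step 3 through step 6 cancels to the identity and can be dropped.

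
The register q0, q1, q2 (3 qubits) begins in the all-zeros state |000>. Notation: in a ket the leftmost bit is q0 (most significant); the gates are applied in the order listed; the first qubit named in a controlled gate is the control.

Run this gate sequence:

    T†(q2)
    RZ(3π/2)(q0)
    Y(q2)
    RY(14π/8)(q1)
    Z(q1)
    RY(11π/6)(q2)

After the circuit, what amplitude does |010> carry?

|010> carries amplitude sqrt(2 - sqrt(2))*(-sqrt(6) + sqrt(2))*exp(3*I*pi/4)/8 in the final state.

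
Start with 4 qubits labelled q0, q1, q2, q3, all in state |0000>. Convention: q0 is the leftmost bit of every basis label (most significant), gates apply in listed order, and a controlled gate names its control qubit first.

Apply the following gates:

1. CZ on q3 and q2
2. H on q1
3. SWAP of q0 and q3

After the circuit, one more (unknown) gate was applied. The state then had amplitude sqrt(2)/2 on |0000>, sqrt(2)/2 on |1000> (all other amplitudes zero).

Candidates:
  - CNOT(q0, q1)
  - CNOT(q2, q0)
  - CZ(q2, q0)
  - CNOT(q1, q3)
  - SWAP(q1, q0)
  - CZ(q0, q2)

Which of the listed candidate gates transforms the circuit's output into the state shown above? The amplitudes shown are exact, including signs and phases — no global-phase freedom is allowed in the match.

The applied gate was SWAP(q1, q0).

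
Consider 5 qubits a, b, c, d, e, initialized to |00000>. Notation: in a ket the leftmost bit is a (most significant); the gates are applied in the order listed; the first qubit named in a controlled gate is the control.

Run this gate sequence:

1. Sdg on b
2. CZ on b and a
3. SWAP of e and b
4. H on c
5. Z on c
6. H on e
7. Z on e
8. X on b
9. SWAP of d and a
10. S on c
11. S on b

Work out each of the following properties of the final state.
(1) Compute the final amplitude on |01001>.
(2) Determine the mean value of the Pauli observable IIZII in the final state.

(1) The final state's coefficient on |01001> equals -I/2.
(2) The expectation value of IIZII is 0.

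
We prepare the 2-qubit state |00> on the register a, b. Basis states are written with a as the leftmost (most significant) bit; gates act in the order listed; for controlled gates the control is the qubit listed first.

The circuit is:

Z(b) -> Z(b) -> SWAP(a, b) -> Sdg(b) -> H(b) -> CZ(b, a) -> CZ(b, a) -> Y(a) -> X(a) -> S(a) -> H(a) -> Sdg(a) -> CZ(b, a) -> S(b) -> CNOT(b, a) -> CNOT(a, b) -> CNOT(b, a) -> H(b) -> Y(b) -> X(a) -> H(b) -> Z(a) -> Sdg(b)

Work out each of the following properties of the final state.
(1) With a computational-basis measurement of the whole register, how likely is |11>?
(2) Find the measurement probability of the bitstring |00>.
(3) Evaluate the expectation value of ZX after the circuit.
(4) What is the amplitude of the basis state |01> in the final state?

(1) A full measurement returns |11> with probability 1/4.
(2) The probability of measuring |00> is 1/4.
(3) The expectation value of ZX is 1.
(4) The final state's coefficient on |01> equals 1/2.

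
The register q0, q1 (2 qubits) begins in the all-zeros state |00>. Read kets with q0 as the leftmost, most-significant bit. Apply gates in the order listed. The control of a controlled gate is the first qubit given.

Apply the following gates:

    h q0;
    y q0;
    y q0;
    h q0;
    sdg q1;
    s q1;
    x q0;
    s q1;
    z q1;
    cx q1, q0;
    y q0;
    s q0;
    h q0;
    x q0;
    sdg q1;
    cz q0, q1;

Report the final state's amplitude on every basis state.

After the circuit, the state carries amplitude -sqrt(2)*I/2 on |00>, 0 on |01>, -sqrt(2)*I/2 on |10>, 0 on |11>.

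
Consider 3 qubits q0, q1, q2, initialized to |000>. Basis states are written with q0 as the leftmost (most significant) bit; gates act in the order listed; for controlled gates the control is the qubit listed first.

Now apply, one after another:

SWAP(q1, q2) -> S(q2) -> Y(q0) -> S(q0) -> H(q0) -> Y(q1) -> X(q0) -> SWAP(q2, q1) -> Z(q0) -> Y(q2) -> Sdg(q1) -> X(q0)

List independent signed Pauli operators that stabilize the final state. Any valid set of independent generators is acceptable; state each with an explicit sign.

The final state is stabilized by the group generated by +XII, +IZI, +IIZ; other independent generating sets are equally valid.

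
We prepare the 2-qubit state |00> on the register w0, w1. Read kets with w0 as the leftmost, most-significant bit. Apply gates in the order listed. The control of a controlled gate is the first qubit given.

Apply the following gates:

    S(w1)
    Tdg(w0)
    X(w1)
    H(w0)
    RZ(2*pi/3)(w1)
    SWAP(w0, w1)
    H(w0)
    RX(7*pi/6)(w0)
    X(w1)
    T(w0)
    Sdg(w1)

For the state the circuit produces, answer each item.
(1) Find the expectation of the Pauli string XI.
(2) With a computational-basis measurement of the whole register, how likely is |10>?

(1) In the final state, XI has expectation -sqrt(2)/2.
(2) Outcome |10> occurs with probability 1/4.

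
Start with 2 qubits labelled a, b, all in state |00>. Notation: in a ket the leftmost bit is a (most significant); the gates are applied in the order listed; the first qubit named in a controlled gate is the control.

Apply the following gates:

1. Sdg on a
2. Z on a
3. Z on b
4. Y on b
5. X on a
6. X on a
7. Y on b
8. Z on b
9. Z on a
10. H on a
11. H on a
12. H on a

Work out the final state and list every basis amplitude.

The resulting statevector has amplitude sqrt(2)/2 on |00>, 0 on |01>, sqrt(2)/2 on |10>, 0 on |11>.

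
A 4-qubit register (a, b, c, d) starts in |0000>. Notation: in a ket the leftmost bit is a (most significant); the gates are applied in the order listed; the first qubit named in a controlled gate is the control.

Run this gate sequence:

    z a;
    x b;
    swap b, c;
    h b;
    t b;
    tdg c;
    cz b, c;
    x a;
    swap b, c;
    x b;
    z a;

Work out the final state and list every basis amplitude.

The resulting statevector has amplitude sqrt(2)*exp(3*I*pi/4)/2 on |1000>, sqrt(2)/2 on |1010>, and 0 on every other basis state.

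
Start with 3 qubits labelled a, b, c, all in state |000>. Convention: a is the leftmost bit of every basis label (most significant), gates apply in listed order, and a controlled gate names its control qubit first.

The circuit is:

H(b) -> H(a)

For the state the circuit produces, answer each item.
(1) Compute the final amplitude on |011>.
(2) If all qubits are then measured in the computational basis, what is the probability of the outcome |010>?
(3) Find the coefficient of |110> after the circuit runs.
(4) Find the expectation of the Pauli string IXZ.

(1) |011> carries amplitude 0 in the final state.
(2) A full measurement returns |010> with probability 1/4.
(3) |110> carries amplitude 1/2 in the final state.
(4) The observable IXZ averages to 1.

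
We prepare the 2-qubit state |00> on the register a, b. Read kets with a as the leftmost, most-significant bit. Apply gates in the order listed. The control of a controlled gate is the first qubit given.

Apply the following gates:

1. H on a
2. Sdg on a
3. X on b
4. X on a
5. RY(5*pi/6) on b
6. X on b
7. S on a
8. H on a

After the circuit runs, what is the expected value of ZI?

In the final state, ZI has expectation -1.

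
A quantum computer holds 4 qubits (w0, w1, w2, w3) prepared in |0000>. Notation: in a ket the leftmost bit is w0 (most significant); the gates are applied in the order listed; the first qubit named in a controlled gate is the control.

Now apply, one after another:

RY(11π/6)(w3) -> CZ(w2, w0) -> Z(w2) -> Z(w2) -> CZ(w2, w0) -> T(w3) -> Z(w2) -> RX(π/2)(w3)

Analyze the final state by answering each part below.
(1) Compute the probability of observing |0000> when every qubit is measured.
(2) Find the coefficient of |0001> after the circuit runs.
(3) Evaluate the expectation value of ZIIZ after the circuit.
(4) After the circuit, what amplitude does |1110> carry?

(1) Outcome |0000> occurs with probability 1/2 - sqrt(2)/8.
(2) |0001> carries amplitude -exp(I*pi/4)/4 + I/4 + sqrt(3)*exp(I*pi/4)/4 + sqrt(3)*I/4 in the final state.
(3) In the final state, ZIIZ has expectation -sqrt(2)/4.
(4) The final state's coefficient on |1110> equals 0.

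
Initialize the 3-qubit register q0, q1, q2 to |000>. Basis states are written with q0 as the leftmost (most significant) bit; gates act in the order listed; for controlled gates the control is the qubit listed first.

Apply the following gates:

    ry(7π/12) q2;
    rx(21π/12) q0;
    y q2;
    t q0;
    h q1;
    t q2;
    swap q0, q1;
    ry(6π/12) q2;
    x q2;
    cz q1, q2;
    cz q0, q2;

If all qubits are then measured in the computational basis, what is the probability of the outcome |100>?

A full measurement returns |100> with probability -sqrt(3)/32 - sqrt(6)/64 + 3*sqrt(2)/64 + 3/32.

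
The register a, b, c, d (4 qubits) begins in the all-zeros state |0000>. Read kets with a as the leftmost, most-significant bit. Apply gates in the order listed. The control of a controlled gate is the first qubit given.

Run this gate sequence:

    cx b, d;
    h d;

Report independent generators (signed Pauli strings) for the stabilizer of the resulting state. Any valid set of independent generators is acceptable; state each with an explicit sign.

The final state is stabilized by the group generated by +IIIX, +ZIII, +IZII, +IIZI; other independent generating sets are equally valid.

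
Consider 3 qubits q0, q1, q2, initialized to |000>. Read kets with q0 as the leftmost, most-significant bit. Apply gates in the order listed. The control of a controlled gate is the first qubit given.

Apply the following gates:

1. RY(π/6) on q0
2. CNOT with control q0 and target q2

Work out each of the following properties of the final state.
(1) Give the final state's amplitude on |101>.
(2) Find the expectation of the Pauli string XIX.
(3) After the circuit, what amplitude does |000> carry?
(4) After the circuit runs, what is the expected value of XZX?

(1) The final state's coefficient on |101> equals -sqrt(2)/4 + sqrt(6)/4.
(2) In the final state, XIX has expectation 1/2.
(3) |000> carries amplitude sqrt(2)/4 + sqrt(6)/4 in the final state.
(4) The expectation value of XZX is 1/2.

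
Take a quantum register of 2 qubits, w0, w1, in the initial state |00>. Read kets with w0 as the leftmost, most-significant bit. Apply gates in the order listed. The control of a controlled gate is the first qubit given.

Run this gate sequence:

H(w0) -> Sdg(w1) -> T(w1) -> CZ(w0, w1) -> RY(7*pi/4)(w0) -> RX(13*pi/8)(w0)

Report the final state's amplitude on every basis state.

After the circuit, the state carries amplitude sqrt(2)*sqrt(1/2 - sqrt(2)/4)*cos(3*pi/16)/2 + sqrt(2)*sqrt(sqrt(2)/4 + 1/2)*cos(3*pi/16)/2 - sqrt(2)*I*sqrt(1/2 - sqrt(2)/4)*sin(3*pi/16)/2 + sqrt(2)*I*sqrt(sqrt(2)/4 + 1/2)*sin(3*pi/16)/2 on |00>, 0 on |01>, -sqrt(2)*sqrt(1/2 - sqrt(2)/4)*cos(3*pi/16)/2 + sqrt(2)*sqrt(sqrt(2)/4 + 1/2)*cos(3*pi/16)/2 + sqrt(2)*I*sqrt(1/2 - sqrt(2)/4)*sin(3*pi/16)/2 + sqrt(2)*I*sqrt(sqrt(2)/4 + 1/2)*sin(3*pi/16)/2 on |10>, 0 on |11>.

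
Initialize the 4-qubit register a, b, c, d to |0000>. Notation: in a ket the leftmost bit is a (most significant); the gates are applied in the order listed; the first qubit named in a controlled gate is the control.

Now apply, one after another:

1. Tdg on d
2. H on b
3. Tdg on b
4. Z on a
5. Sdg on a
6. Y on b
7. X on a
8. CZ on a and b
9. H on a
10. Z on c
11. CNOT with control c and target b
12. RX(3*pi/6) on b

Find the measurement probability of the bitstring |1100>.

The probability of measuring |1100> is 1/4 - sqrt(2)/8.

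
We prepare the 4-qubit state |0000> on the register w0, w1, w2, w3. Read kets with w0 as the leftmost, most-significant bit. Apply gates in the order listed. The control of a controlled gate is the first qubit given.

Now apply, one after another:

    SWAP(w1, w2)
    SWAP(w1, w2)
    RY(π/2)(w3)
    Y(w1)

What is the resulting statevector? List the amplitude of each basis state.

The final amplitudes are sqrt(2)*I/2 on |0100>, sqrt(2)*I/2 on |0101>, and 0 on every other basis state. Key observation: gates 1-2 undo each other exactly, leaving only the rest of the circuit to track.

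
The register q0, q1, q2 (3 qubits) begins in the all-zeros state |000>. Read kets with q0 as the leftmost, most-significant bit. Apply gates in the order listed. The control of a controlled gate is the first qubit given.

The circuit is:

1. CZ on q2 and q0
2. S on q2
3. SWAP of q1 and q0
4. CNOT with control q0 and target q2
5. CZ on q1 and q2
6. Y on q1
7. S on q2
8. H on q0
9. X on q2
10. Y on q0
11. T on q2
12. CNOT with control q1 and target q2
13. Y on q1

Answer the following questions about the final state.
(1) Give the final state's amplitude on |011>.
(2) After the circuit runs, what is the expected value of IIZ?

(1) The final state's coefficient on |011> equals 0.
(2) In the final state, IIZ has expectation 1.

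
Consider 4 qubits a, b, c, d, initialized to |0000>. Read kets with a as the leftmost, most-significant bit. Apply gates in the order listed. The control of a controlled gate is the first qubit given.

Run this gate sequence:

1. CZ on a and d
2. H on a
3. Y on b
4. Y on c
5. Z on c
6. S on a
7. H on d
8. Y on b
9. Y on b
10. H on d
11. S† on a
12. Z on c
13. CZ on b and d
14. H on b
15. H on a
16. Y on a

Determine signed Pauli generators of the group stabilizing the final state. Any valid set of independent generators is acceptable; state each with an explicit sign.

The final state is stabilized by the group generated by -IXII, -ZIII, -IIZI, +IIIZ; other independent generating sets are equally valid. Key observation: steps 5-12 multiply out to the identity, so the circuit reduces to the remaining gates.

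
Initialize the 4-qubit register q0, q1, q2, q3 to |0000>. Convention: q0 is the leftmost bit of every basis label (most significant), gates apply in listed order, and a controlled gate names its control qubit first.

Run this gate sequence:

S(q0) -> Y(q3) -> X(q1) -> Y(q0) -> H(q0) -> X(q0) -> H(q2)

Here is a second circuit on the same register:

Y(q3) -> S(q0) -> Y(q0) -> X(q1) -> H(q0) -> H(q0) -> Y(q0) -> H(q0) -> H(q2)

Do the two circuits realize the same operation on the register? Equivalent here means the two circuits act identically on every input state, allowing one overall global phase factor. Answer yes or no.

No, they are not equivalent — no single phase factor reconciles the two unitaries.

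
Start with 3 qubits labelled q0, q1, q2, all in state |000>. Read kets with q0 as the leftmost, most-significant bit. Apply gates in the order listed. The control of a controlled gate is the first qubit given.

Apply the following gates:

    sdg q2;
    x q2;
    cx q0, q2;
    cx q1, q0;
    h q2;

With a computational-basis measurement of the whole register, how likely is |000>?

Outcome |000> occurs with probability 1/2.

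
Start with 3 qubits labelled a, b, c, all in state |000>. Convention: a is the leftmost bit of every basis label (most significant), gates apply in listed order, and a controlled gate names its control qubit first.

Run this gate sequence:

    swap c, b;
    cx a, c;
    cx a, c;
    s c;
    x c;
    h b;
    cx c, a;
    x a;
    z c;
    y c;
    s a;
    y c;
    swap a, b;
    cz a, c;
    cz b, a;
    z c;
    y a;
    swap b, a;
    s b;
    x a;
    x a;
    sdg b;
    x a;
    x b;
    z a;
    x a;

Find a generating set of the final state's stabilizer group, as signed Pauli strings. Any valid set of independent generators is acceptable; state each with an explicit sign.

The final state is stabilized by the group generated by +IXI, +ZII, -IIZ; other independent generating sets are equally valid. Key observation: the block from step 19 through step 22 cancels to the identity and can be dropped.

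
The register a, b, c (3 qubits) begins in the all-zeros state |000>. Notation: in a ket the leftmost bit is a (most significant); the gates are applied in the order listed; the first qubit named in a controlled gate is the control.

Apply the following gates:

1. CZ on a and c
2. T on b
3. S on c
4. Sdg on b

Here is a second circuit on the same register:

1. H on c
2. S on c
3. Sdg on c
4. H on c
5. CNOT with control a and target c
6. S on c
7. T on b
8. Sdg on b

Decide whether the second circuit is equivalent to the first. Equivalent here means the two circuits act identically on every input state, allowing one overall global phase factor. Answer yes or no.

No, they are not equivalent — no single phase factor reconciles the two unitaries.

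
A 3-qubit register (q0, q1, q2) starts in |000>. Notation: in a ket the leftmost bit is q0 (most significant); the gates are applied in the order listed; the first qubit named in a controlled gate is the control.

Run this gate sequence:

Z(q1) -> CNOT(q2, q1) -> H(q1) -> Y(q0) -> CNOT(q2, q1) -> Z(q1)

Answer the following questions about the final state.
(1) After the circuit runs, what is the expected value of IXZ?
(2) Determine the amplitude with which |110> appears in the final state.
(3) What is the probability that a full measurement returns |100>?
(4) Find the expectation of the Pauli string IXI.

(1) The expectation value of IXZ is -1.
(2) The final state's coefficient on |110> equals -sqrt(2)*I/2.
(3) Outcome |100> occurs with probability 1/2.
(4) In the final state, IXI has expectation -1.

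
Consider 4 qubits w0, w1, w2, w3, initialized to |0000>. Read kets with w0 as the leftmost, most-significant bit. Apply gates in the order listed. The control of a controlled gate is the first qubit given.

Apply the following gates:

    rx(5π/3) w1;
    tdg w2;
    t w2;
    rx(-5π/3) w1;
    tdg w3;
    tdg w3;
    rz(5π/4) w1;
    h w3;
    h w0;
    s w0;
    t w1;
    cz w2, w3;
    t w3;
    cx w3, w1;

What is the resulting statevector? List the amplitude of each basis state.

The final amplitudes are -exp(3*I*pi/8)/2 on |0000>, -exp(5*I*pi/8)/2 on |0101>, -exp(7*I*pi/8)/2 on |1000>, exp(I*pi/8)/2 on |1101>, and 0 on every other basis state.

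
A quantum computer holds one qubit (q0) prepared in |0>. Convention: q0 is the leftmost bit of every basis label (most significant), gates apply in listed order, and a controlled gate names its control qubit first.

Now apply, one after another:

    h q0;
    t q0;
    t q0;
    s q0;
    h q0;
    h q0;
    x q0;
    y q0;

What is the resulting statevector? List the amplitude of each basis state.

After the circuit, the state carries amplitude -sqrt(2)*I/2 on |0>, -sqrt(2)*I/2 on |1>.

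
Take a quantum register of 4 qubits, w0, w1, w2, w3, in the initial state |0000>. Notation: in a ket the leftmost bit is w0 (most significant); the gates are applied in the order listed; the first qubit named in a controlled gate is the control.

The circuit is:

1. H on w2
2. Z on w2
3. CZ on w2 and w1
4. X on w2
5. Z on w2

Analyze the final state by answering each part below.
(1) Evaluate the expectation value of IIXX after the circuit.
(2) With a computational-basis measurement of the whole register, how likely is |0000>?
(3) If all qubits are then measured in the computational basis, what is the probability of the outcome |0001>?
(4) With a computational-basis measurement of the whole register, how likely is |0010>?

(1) The observable IIXX averages to 0.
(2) The probability of measuring |0000> is 1/2.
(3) A full measurement returns |0001> with probability 0.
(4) Outcome |0010> occurs with probability 1/2.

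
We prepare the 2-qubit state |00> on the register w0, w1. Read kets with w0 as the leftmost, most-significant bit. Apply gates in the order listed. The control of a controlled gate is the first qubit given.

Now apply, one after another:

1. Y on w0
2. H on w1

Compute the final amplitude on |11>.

|11> carries amplitude sqrt(2)*I/2 in the final state.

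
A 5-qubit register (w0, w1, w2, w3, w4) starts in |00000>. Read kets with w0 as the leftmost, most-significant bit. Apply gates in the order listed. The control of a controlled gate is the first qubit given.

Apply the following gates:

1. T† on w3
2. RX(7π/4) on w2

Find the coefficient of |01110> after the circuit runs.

The final state's coefficient on |01110> equals 0.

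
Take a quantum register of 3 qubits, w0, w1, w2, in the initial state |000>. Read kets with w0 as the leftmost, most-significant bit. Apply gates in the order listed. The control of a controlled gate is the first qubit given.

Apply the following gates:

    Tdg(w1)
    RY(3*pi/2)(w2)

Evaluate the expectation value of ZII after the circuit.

In the final state, ZII has expectation 1.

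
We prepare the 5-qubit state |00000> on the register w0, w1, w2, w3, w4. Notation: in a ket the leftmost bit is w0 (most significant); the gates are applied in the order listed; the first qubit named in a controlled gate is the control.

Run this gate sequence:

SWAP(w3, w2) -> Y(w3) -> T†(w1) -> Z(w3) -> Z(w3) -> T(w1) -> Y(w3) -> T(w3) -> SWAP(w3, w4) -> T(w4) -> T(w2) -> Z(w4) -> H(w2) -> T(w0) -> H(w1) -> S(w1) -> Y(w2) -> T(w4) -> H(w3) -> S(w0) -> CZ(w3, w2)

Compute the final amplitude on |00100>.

The final state's coefficient on |00100> equals sqrt(2)*I/4.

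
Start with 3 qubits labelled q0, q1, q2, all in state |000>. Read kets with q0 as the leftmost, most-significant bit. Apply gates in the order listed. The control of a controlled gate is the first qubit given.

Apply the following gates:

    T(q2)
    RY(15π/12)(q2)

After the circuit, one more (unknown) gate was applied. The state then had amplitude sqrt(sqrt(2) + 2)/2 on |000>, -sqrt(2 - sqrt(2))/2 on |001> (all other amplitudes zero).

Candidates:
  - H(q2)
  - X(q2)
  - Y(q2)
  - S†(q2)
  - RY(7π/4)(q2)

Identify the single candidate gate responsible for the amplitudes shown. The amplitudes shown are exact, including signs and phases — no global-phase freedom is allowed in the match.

The unique candidate consistent with the amplitudes is X(q2).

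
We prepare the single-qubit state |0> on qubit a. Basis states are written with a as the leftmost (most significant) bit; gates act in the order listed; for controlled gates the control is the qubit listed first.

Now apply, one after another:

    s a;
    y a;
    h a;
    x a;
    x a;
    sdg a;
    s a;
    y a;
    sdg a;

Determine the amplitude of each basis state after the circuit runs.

After the circuit, the state carries amplitude -sqrt(2)/2 on |0>, sqrt(2)*I/2 on |1>.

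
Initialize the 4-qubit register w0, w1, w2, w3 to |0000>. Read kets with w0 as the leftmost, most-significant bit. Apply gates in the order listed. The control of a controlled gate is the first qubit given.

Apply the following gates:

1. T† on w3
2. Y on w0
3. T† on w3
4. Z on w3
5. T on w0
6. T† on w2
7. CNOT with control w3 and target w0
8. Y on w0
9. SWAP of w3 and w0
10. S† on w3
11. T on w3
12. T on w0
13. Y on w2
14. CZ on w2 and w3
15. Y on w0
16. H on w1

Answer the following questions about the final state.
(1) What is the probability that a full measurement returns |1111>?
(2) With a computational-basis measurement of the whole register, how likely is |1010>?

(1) A full measurement returns |1111> with probability 0.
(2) The probability of measuring |1010> is 1/2.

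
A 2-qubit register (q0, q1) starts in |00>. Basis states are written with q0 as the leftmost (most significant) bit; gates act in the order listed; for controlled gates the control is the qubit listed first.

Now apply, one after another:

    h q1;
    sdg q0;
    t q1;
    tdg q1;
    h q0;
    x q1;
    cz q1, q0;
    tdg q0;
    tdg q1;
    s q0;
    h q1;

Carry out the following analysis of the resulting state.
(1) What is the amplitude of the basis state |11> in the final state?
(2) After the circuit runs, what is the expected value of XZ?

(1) |11> carries amplitude sqrt(2)*(1 + exp(I*pi/4))/4 in the final state.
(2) In the final state, XZ has expectation -1/2.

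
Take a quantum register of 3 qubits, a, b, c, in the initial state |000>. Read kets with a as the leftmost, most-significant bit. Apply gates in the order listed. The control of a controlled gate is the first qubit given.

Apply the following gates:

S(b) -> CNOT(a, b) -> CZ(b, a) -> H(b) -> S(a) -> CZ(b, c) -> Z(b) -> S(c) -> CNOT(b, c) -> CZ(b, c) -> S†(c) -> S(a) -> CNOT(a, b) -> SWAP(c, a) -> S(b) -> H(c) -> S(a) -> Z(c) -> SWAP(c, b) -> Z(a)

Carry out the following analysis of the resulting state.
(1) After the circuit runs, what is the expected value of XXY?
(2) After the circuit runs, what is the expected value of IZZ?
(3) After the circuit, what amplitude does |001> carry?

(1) The observable XXY averages to 1.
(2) The expectation value of IZZ is 0.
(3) The final state's coefficient on |001> equals 0.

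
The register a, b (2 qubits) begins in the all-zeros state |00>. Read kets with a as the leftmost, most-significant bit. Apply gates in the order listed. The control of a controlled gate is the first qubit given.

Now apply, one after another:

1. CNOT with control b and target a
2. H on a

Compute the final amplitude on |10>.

|10> carries amplitude sqrt(2)/2 in the final state.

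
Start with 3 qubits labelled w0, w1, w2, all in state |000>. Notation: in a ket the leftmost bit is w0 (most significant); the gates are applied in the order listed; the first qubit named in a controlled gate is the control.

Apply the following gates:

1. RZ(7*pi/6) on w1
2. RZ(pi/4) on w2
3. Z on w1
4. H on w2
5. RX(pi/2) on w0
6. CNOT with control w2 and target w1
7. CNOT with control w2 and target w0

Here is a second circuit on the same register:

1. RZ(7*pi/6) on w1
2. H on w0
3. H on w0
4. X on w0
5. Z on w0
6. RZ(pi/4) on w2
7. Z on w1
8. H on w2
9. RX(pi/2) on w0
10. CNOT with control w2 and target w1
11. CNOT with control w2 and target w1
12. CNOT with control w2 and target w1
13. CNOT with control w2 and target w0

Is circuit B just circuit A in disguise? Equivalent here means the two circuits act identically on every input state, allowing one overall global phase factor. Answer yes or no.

No, they are not equivalent — no single phase factor reconciles the two unitaries.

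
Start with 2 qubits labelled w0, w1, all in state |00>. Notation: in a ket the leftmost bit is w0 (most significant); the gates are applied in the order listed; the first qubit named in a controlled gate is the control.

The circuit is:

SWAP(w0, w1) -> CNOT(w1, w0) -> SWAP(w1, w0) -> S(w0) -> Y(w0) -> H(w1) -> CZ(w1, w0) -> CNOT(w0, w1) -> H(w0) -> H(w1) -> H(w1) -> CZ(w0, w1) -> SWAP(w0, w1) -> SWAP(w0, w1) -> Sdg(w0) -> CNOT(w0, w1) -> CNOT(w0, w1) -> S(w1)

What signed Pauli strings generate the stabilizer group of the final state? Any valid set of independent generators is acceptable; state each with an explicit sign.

The final state is stabilized by the group generated by +YZ, -ZY; other independent generating sets are equally valid. Key observation: gates 13-14 undo each other exactly, leaving only the rest of the circuit to track.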